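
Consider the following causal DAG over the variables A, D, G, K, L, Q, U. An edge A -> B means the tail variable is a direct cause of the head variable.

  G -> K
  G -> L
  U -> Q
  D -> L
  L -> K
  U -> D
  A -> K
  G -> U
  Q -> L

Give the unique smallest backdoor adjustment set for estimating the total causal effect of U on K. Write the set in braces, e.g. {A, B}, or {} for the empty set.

{G}

Variables eligible for adjustment (non-descendants of U, excluding U and K): {A, G}.
Backdoor paths from U to K:
  P1: U <- G -> L -> K
  P2: U <- G -> K
The empty set is not sufficient: P1 (U <- G -> L -> K) has no collider blocking it and no conditioned non-collider, so it is open.
Try {G}:
  P1: blocked at fork node G ∈ conditioning set.
  P2: blocked at fork node G ∈ conditioning set.
{G} contains no descendant of U and blocks every backdoor path.
No other singleton works — e.g. {A} leaves P1 open — so {G} is the unique smallest valid adjustment set.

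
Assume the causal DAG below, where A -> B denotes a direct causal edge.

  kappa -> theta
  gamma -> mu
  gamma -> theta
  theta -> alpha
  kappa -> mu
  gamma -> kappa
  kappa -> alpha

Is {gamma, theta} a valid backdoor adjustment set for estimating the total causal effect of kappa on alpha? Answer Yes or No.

Backdoor paths from kappa to alpha (paths whose first edge points into kappa):
  P1: kappa <- gamma -> theta -> alpha
Condition 1 (no descendant of kappa in the set): FAILS — theta is a descendant of kappa.
Condition 2 (every backdoor path blocked by {gamma, theta}):
  P1: blocked at fork node gamma ∈ conditioning set.
{gamma, theta} does not satisfy the backdoor criterion.

No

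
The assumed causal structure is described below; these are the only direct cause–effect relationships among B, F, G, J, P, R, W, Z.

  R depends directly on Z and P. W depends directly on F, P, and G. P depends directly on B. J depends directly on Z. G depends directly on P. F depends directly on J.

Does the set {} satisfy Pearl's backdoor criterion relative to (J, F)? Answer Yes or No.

Backdoor paths from J to F (paths whose first edge points into J):
  P1: J <- Z -> R <- P -> G -> W <- F
  P2: J <- Z -> R <- P -> W <- F
Condition 1 (no descendant of J in the set): holds — descendants of J are {F, W}; none are in {}.
Condition 2 (every backdoor path blocked by {}):
  P1: blocked at collider R (neither it nor any descendant is in the conditioning set).
  P2: blocked at collider R (neither it nor any descendant is in the conditioning set).
{} satisfies the backdoor criterion.

Yes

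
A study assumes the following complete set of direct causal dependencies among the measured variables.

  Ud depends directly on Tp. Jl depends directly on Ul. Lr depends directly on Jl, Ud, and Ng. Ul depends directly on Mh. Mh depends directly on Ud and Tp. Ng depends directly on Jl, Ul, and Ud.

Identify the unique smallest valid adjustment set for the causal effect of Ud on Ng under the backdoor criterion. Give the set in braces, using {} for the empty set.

{Tp}

Variables eligible for adjustment (non-descendants of Ud, excluding Ud and Ng): {Tp}.
Backdoor paths from Ud to Ng:
  P1: Ud <- Tp -> Mh -> Ul -> Jl -> Ng
  P2: Ud <- Tp -> Mh -> Ul -> Jl -> Lr <- Ng
  P3: Ud <- Tp -> Mh -> Ul -> Ng
The empty set is not sufficient: P1 (Ud <- Tp -> Mh -> Ul -> Jl -> Ng) has no collider blocking it and no conditioned non-collider, so it is open.
Try {Tp}:
  P1: blocked at fork node Tp ∈ conditioning set.
  P2: blocked at fork node Tp ∈ conditioning set.
  P3: blocked at fork node Tp ∈ conditioning set.
{Tp} contains no descendant of Ud and blocks every backdoor path.
{Tp} is the unique smallest valid adjustment set.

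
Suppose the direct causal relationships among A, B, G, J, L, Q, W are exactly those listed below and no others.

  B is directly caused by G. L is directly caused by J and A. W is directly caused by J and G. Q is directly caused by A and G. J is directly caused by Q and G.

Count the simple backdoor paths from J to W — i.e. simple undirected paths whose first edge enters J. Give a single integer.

A backdoor path from J to W is any simple undirected path whose first edge points into J (i.e. leaves J via a parent).
Parents of J: {G, Q}.
Enumerating:
  P1: J <- G -> W
  P2: J <- Q <- G -> W
That exhausts the simple backdoor paths. Count: 2.

2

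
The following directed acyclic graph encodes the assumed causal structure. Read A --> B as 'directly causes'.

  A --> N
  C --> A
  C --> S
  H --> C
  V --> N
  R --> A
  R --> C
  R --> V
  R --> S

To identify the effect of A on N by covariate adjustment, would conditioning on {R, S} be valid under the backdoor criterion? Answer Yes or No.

Backdoor paths from A to N (paths whose first edge points into A):
  P1: A <- R -> V -> N
  P2: A <- C <- R -> V -> N
  P3: A <- C -> S <- R -> V -> N
Condition 1 (no descendant of A in the set): holds — descendants of A are {N}; none are in {R, S}.
Condition 2 (every backdoor path blocked by {R, S}):
  P1: blocked at fork node R ∈ conditioning set.
  P2: blocked at fork node R ∈ conditioning set.
  P3: blocked at fork node R ∈ conditioning set.
{R, S} satisfies the backdoor criterion.

Yes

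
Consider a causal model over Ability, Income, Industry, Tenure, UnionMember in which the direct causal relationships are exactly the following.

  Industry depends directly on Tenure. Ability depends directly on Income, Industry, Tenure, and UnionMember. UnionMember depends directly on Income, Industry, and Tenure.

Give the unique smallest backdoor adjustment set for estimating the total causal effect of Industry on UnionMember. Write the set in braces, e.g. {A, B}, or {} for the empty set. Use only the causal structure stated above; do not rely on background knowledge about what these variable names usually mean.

Variables eligible for adjustment (non-descendants of Industry, excluding Industry and UnionMember): {Income, Tenure}.
Backdoor paths from Industry to UnionMember:
  P1: Industry <- Tenure -> UnionMember
  P2: Industry <- Tenure -> Ability <- Income -> UnionMember
  P3: Industry <- Tenure -> Ability <- UnionMember
The empty set is not sufficient: P1 (Industry <- Tenure -> UnionMember) has no collider blocking it and no conditioned non-collider, so it is open.
Try {Tenure}:
  P1: blocked at fork node Tenure ∈ conditioning set.
  P2: blocked at fork node Tenure ∈ conditioning set.
  P3: blocked at fork node Tenure ∈ conditioning set.
{Tenure} contains no descendant of Industry and blocks every backdoor path.
No other singleton works — e.g. {Income} leaves P1 open — so {Tenure} is the unique smallest valid adjustment set.

{Tenure}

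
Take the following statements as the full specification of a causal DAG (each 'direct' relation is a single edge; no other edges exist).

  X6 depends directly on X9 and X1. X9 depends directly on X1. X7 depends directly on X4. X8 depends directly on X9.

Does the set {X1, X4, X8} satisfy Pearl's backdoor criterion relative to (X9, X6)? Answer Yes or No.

No

Backdoor paths from X9 to X6 (paths whose first edge points into X9):
  P1: X9 <- X1 -> X6
Condition 1 (no descendant of X9 in the set): FAILS — X8 is a descendant of X9.
Condition 2 (every backdoor path blocked by {X1, X4, X8}):
  P1: blocked at fork node X1 ∈ conditioning set.
{X1, X4, X8} does not satisfy the backdoor criterion.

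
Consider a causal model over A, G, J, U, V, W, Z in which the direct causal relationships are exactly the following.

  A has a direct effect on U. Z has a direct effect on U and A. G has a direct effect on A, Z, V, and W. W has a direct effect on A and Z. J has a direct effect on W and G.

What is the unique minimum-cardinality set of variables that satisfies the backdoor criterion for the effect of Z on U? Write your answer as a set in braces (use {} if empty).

Variables eligible for adjustment (non-descendants of Z, excluding Z and U): {G, J, V, W}.
Backdoor paths from Z to U:
  P1: Z <- G <- J -> W -> A -> U
  P2: Z <- G -> W -> A -> U
  P3: Z <- G -> A -> U
  P4: Z <- W <- J -> G -> A -> U
  P5: Z <- W <- G -> A -> U
  P6: Z <- W -> A -> U
The empty set is not sufficient: P1 (Z <- G <- J -> W -> A -> U) has no collider blocking it and no conditioned non-collider, so it is open.
Try {G, W}:
  P1: blocked at chain node G ∈ conditioning set.
  P2: blocked at fork node G ∈ conditioning set.
  P3: blocked at fork node G ∈ conditioning set.
  P4: blocked at chain node W ∈ conditioning set.
  P5: blocked at chain node W ∈ conditioning set.
  P6: blocked at fork node W ∈ conditioning set.
{G, W} contains no descendant of Z and blocks every backdoor path.
Every element of {G, W} is needed (dropping G leaves P3 open; dropping W leaves P6 open), so no proper subset is valid.
Among all size-2 subsets of the eligible variables, only {G, W} blocks every backdoor path, so it is the unique smallest valid adjustment set.

{G, W}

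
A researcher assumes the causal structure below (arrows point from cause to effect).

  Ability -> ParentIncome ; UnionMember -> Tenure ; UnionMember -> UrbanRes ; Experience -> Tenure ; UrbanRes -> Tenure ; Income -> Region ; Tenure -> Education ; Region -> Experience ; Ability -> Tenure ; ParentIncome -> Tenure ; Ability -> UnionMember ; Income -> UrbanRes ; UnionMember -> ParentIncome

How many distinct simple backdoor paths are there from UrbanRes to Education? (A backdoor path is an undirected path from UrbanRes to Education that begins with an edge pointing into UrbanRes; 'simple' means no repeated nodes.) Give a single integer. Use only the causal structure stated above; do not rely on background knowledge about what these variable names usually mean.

6

A backdoor path from UrbanRes to Education is any simple undirected path whose first edge points into UrbanRes (i.e. leaves UrbanRes via a parent).
Parents of UrbanRes: {Income, UnionMember}.
Enumerating:
  P1: UrbanRes <- UnionMember <- Ability -> ParentIncome -> Tenure -> Education
  P2: UrbanRes <- UnionMember <- Ability -> Tenure -> Education
  P3: UrbanRes <- UnionMember -> ParentIncome <- Ability -> Tenure -> Education
  P4: UrbanRes <- UnionMember -> ParentIncome -> Tenure -> Education
  P5: UrbanRes <- UnionMember -> Tenure -> Education
  P6: UrbanRes <- Income -> Region -> Experience -> Tenure -> Education
That exhausts the simple backdoor paths. Count: 6.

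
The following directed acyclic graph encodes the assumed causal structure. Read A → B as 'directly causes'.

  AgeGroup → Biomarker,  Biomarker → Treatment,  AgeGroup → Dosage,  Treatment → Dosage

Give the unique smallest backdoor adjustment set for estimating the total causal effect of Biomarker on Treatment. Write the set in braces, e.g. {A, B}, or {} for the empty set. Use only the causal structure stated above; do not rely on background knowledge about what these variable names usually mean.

Variables eligible for adjustment (non-descendants of Biomarker, excluding Biomarker and Treatment): {AgeGroup}.
Backdoor paths from Biomarker to Treatment:
  P1: Biomarker <- AgeGroup -> Dosage <- Treatment
Each backdoor path contains an unconditioned collider, so every path is already blocked with the empty conditioning set:
  P1: blocked at collider Dosage (neither it nor any descendant is in the conditioning set).
The empty set is therefore the unique smallest valid set.

{}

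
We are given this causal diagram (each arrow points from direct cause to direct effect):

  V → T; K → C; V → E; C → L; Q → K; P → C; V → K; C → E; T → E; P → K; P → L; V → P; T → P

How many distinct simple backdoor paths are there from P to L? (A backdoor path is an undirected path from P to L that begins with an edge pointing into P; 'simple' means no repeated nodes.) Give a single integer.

7

A backdoor path from P to L is any simple undirected path whose first edge points into P (i.e. leaves P via a parent).
Parents of P: {T, V}.
Enumerating:
  P1: P <- V -> T -> E <- C -> L
  P2: P <- V -> K -> C -> L
  P3: P <- V -> E <- C -> L
  P4: P <- T <- V -> K -> C -> L
  P5: P <- T <- V -> E <- C -> L
  P6: P <- T -> E <- V -> K -> C -> L
  P7: P <- T -> E <- C -> L
That exhausts the simple backdoor paths. Count: 7.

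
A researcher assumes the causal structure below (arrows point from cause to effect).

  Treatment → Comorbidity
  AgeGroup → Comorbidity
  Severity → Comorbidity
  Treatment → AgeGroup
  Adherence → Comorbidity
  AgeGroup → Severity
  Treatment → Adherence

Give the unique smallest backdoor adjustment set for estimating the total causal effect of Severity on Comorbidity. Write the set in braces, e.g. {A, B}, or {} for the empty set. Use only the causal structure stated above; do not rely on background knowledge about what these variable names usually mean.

Variables eligible for adjustment (non-descendants of Severity, excluding Severity and Comorbidity): {Adherence, AgeGroup, Treatment}.
Backdoor paths from Severity to Comorbidity:
  P1: Severity <- AgeGroup <- Treatment -> Adherence -> Comorbidity
  P2: Severity <- AgeGroup <- Treatment -> Comorbidity
  P3: Severity <- AgeGroup -> Comorbidity
The empty set is not sufficient: P1 (Severity <- AgeGroup <- Treatment -> Adherence -> Comorbidity) has no collider blocking it and no conditioned non-collider, so it is open.
Try {AgeGroup}:
  P1: blocked at chain node AgeGroup ∈ conditioning set.
  P2: blocked at chain node AgeGroup ∈ conditioning set.
  P3: blocked at fork node AgeGroup ∈ conditioning set.
{AgeGroup} contains no descendant of Severity and blocks every backdoor path.
No other singleton works — e.g. {Treatment} leaves P3 open — so {AgeGroup} is the unique smallest valid adjustment set.

{AgeGroup}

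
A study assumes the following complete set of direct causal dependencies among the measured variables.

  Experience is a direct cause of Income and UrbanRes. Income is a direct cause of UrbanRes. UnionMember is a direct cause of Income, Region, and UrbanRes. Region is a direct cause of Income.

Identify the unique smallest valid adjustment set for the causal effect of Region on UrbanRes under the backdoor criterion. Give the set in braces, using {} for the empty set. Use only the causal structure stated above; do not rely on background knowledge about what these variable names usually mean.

{UnionMember}

Variables eligible for adjustment (non-descendants of Region, excluding Region and UrbanRes): {Experience, UnionMember}.
Backdoor paths from Region to UrbanRes:
  P1: Region <- UnionMember -> Income <- Experience -> UrbanRes
  P2: Region <- UnionMember -> Income -> UrbanRes
  P3: Region <- UnionMember -> UrbanRes
The empty set is not sufficient: P2 (Region <- UnionMember -> Income -> UrbanRes) has no collider blocking it and no conditioned non-collider, so it is open.
Try {UnionMember}:
  P1: blocked at fork node UnionMember ∈ conditioning set.
  P2: blocked at fork node UnionMember ∈ conditioning set.
  P3: blocked at fork node UnionMember ∈ conditioning set.
{UnionMember} contains no descendant of Region and blocks every backdoor path.
No other singleton works — e.g. {Experience} leaves P2 open — so {UnionMember} is the unique smallest valid adjustment set.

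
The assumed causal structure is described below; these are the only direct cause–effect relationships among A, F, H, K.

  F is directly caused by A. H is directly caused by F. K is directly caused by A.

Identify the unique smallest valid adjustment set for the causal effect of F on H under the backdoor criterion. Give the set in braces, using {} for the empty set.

Variables eligible for adjustment (non-descendants of F, excluding F and H): {A, K}.
Backdoor paths from F to H:
  (none)
With no backdoor paths the empty set already satisfies the criterion, and it is trivially minimal.

{}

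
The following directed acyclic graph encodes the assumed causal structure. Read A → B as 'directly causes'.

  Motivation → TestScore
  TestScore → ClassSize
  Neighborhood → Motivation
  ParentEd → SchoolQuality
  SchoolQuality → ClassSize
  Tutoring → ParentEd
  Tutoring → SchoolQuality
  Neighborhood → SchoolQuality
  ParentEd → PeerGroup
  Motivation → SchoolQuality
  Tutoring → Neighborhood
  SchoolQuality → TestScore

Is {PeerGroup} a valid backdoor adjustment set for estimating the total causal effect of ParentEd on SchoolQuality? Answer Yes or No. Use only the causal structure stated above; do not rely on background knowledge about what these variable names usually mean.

No

Backdoor paths from ParentEd to SchoolQuality (paths whose first edge points into ParentEd):
  P1: ParentEd <- Tutoring -> Neighborhood -> Motivation -> SchoolQuality
  P2: ParentEd <- Tutoring -> Neighborhood -> Motivation -> TestScore <- SchoolQuality
  P3: ParentEd <- Tutoring -> Neighborhood -> Motivation -> TestScore -> ClassSize <- SchoolQuality
  P4: ParentEd <- Tutoring -> Neighborhood -> SchoolQuality
  P5: ParentEd <- Tutoring -> SchoolQuality
Condition 1 (no descendant of ParentEd in the set): FAILS — PeerGroup is a descendant of ParentEd.
Condition 2 (every backdoor path blocked by {PeerGroup}):
  P1: open — no interior node is in the conditioning set.
  P2: blocked at collider TestScore (neither it nor any descendant is in the conditioning set).
  P3: blocked at collider ClassSize (neither it nor any descendant is in the conditioning set).
  P4: open — no interior node is in the conditioning set.
  P5: open — no interior node is in the conditioning set.
{PeerGroup} does not satisfy the backdoor criterion.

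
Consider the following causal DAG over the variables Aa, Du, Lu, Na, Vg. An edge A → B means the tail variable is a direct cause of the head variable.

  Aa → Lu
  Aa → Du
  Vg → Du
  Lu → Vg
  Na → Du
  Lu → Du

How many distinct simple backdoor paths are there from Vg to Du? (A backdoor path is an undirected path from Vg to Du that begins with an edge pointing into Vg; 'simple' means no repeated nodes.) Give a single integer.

A backdoor path from Vg to Du is any simple undirected path whose first edge points into Vg (i.e. leaves Vg via a parent).
Parents of Vg: {Lu}.
Enumerating:
  P1: Vg <- Lu <- Aa -> Du
  P2: Vg <- Lu -> Du
That exhausts the simple backdoor paths. Count: 2.

2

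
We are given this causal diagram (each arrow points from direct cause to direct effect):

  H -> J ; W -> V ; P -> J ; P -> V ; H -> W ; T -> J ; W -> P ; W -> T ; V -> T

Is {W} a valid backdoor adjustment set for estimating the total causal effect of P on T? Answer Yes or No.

Yes

Backdoor paths from P to T (paths whose first edge points into P):
  P1: P <- W <- H -> J <- T
  P2: P <- W -> V -> T
  P3: P <- W -> T
Condition 1 (no descendant of P in the set): holds — descendants of P are {J, T, V}; none are in {W}.
Condition 2 (every backdoor path blocked by {W}):
  P1: blocked at chain node W ∈ conditioning set.
  P2: blocked at fork node W ∈ conditioning set.
  P3: blocked at fork node W ∈ conditioning set.
{W} satisfies the backdoor criterion.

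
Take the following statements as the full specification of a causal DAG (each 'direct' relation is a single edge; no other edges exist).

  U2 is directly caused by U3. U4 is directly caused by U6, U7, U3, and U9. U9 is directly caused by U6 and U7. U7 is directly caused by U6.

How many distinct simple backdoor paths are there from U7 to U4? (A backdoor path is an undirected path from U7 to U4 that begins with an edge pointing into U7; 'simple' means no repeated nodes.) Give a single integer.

A backdoor path from U7 to U4 is any simple undirected path whose first edge points into U7 (i.e. leaves U7 via a parent).
Parents of U7: {U6}.
Enumerating:
  P1: U7 <- U6 -> U9 -> U4
  P2: U7 <- U6 -> U4
That exhausts the simple backdoor paths. Count: 2.

2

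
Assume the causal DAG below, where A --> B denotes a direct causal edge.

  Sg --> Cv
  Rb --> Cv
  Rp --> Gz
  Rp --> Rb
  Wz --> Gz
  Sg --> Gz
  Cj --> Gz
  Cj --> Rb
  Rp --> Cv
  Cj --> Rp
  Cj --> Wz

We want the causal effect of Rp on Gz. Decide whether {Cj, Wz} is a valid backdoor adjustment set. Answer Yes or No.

Yes

Backdoor paths from Rp to Gz (paths whose first edge points into Rp):
  P1: Rp <- Cj -> Wz -> Gz
  P2: Rp <- Cj -> Rb -> Cv <- Sg -> Gz
  P3: Rp <- Cj -> Gz
Condition 1 (no descendant of Rp in the set): holds — descendants of Rp are {Cv, Gz, Rb}; none are in {Cj, Wz}.
Condition 2 (every backdoor path blocked by {Cj, Wz}):
  P1: blocked at fork node Cj ∈ conditioning set.
  P2: blocked at fork node Cj ∈ conditioning set.
  P3: blocked at fork node Cj ∈ conditioning set.
{Cj, Wz} satisfies the backdoor criterion.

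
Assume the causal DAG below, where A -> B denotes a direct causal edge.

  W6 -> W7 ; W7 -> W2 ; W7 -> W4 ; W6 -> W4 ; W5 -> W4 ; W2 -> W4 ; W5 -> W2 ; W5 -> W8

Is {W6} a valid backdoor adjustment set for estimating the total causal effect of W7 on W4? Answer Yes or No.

Backdoor paths from W7 to W4 (paths whose first edge points into W7):
  P1: W7 <- W6 -> W4
Condition 1 (no descendant of W7 in the set): holds — descendants of W7 are {W2, W4}; none are in {W6}.
Condition 2 (every backdoor path blocked by {W6}):
  P1: blocked at fork node W6 ∈ conditioning set.
{W6} satisfies the backdoor criterion.

Yes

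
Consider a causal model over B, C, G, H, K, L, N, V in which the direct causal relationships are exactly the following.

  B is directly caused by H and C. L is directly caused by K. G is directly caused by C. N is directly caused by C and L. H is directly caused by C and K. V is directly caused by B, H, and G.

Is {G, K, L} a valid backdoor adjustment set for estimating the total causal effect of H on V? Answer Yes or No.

Backdoor paths from H to V (paths whose first edge points into H):
  P1: H <- K -> L -> N <- C -> G -> V
  P2: H <- K -> L -> N <- C -> B -> V
  P3: H <- C -> G -> V
  P4: H <- C -> B -> V
Condition 1 (no descendant of H in the set): holds — descendants of H are {B, V}; none are in {G, K, L}.
Condition 2 (every backdoor path blocked by {G, K, L}):
  P1: blocked at fork node K ∈ conditioning set.
  P2: blocked at fork node K ∈ conditioning set.
  P3: blocked at chain node G ∈ conditioning set.
  P4: open — no interior node is in the conditioning set.
{G, K, L} does not satisfy the backdoor criterion.

No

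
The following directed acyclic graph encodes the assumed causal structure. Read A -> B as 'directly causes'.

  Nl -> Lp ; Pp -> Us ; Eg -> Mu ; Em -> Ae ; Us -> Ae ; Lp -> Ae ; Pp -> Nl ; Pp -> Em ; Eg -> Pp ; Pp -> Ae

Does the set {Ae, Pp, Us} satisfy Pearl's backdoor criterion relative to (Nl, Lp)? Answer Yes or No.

Backdoor paths from Nl to Lp (paths whose first edge points into Nl):
  P1: Nl <- Pp -> Us -> Ae <- Lp
  P2: Nl <- Pp -> Em -> Ae <- Lp
  P3: Nl <- Pp -> Ae <- Lp
Condition 1 (no descendant of Nl in the set): FAILS — Ae is a descendant of Nl.
Condition 2 (every backdoor path blocked by {Ae, Pp, Us}):
  P1: blocked at fork node Pp ∈ conditioning set.
  P2: blocked at fork node Pp ∈ conditioning set.
  P3: blocked at fork node Pp ∈ conditioning set.
{Ae, Pp, Us} does not satisfy the backdoor criterion.

No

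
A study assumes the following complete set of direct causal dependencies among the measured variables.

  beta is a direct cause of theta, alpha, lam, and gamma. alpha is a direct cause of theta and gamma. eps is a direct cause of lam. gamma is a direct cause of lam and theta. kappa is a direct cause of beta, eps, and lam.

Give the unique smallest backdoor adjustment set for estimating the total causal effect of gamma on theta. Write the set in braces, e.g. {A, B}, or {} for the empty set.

{alpha, beta}

Variables eligible for adjustment (non-descendants of gamma, excluding gamma and theta): {alpha, beta, eps, kappa}.
Backdoor paths from gamma to theta:
  P1: gamma <- beta -> alpha -> theta
  P2: gamma <- beta -> theta
  P3: gamma <- alpha <- beta -> theta
  P4: gamma <- alpha -> theta
The empty set is not sufficient: P1 (gamma <- beta -> alpha -> theta) has no collider blocking it and no conditioned non-collider, so it is open.
Try {alpha, beta}:
  P1: blocked at fork node beta ∈ conditioning set.
  P2: blocked at fork node beta ∈ conditioning set.
  P3: blocked at chain node alpha ∈ conditioning set.
  P4: blocked at fork node alpha ∈ conditioning set.
{alpha, beta} contains no descendant of gamma and blocks every backdoor path.
Every element of {alpha, beta} is needed (dropping alpha leaves P4 open; dropping beta leaves P2 open), so no proper subset is valid.
Among all size-2 subsets of the eligible variables, only {alpha, beta} blocks every backdoor path, so it is the unique smallest valid adjustment set.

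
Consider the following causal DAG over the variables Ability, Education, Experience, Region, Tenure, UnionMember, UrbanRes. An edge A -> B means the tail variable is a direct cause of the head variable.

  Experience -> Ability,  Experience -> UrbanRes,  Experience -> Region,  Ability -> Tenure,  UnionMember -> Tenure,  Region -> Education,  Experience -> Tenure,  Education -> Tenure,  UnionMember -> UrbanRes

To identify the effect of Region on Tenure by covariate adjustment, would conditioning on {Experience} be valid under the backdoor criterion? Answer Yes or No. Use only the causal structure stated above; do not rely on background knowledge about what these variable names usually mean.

Backdoor paths from Region to Tenure (paths whose first edge points into Region):
  P1: Region <- Experience -> Ability -> Tenure
  P2: Region <- Experience -> Tenure
  P3: Region <- Experience -> UrbanRes <- UnionMember -> Tenure
Condition 1 (no descendant of Region in the set): holds — descendants of Region are {Education, Tenure}; none are in {Experience}.
Condition 2 (every backdoor path blocked by {Experience}):
  P1: blocked at fork node Experience ∈ conditioning set.
  P2: blocked at fork node Experience ∈ conditioning set.
  P3: blocked at fork node Experience ∈ conditioning set.
{Experience} satisfies the backdoor criterion.

Yes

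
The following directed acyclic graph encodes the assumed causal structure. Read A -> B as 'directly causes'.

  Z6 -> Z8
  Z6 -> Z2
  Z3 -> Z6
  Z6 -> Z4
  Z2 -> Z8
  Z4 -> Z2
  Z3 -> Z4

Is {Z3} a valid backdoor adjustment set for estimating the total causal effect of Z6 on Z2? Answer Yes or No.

Yes

Backdoor paths from Z6 to Z2 (paths whose first edge points into Z6):
  P1: Z6 <- Z3 -> Z4 -> Z2
Condition 1 (no descendant of Z6 in the set): holds — descendants of Z6 are {Z2, Z4, Z8}; none are in {Z3}.
Condition 2 (every backdoor path blocked by {Z3}):
  P1: blocked at fork node Z3 ∈ conditioning set.
{Z3} satisfies the backdoor criterion.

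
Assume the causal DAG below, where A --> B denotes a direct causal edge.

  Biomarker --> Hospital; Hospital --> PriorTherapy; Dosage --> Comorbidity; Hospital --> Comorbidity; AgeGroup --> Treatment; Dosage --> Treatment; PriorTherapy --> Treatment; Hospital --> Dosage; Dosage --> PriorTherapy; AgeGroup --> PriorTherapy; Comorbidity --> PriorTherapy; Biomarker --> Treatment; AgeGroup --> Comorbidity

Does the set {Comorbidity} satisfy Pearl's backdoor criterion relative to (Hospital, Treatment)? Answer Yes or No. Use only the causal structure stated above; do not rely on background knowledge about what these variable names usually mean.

No

Backdoor paths from Hospital to Treatment (paths whose first edge points into Hospital):
  P1: Hospital <- Biomarker -> Treatment
Condition 1 (no descendant of Hospital in the set): FAILS — Comorbidity is a descendant of Hospital.
Condition 2 (every backdoor path blocked by {Comorbidity}):
  P1: open — no interior node is in the conditioning set.
{Comorbidity} does not satisfy the backdoor criterion.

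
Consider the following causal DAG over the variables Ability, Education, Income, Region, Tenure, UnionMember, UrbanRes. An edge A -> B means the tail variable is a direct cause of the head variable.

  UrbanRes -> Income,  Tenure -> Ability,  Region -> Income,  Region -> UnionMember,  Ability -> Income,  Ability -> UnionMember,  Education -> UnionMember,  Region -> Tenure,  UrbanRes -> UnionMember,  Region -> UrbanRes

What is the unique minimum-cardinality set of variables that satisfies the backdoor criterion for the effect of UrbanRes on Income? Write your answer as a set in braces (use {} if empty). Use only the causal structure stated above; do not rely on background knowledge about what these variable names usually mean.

Variables eligible for adjustment (non-descendants of UrbanRes, excluding UrbanRes and Income): {Ability, Education, Region, Tenure}.
Backdoor paths from UrbanRes to Income:
  P1: UrbanRes <- Region -> Tenure -> Ability -> Income
  P2: UrbanRes <- Region -> UnionMember <- Ability -> Income
  P3: UrbanRes <- Region -> Income
The empty set is not sufficient: P1 (UrbanRes <- Region -> Tenure -> Ability -> Income) has no collider blocking it and no conditioned non-collider, so it is open.
Try {Region}:
  P1: blocked at fork node Region ∈ conditioning set.
  P2: blocked at fork node Region ∈ conditioning set.
  P3: blocked at fork node Region ∈ conditioning set.
{Region} contains no descendant of UrbanRes and blocks every backdoor path.
No other singleton works — e.g. {Education} leaves P1 open — so {Region} is the unique smallest valid adjustment set.

{Region}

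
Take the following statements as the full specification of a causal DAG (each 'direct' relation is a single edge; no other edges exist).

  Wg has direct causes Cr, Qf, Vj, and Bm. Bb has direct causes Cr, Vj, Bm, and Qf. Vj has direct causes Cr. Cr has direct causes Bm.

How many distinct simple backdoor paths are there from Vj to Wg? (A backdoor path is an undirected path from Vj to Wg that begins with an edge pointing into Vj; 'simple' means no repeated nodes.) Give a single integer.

A backdoor path from Vj to Wg is any simple undirected path whose first edge points into Vj (i.e. leaves Vj via a parent).
Parents of Vj: {Cr}.
Enumerating:
  P1: Vj <- Cr <- Bm -> Wg
  P2: Vj <- Cr <- Bm -> Bb <- Qf -> Wg
  P3: Vj <- Cr -> Wg
  P4: Vj <- Cr -> Bb <- Bm -> Wg
  P5: Vj <- Cr -> Bb <- Qf -> Wg
That exhausts the simple backdoor paths. Count: 5.

5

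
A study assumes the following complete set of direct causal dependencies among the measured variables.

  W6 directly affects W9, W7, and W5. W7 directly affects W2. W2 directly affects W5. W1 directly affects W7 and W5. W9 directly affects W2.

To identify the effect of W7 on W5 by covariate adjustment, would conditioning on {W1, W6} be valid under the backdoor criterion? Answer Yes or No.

Backdoor paths from W7 to W5 (paths whose first edge points into W7):
  P1: W7 <- W6 -> W9 -> W2 -> W5
  P2: W7 <- W6 -> W5
  P3: W7 <- W1 -> W5
Condition 1 (no descendant of W7 in the set): holds — descendants of W7 are {W2, W5}; none are in {W1, W6}.
Condition 2 (every backdoor path blocked by {W1, W6}):
  P1: blocked at fork node W6 ∈ conditioning set.
  P2: blocked at fork node W6 ∈ conditioning set.
  P3: blocked at fork node W1 ∈ conditioning set.
{W1, W6} satisfies the backdoor criterion.

Yes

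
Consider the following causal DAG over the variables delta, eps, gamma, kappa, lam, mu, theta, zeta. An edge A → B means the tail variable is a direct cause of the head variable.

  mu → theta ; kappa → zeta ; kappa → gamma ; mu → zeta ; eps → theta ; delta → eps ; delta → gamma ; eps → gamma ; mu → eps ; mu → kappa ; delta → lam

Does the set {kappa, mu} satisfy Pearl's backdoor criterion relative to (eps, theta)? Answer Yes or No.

Yes

Backdoor paths from eps to theta (paths whose first edge points into eps):
  P1: eps <- delta -> gamma <- kappa <- mu -> theta
  P2: eps <- delta -> gamma <- kappa -> zeta <- mu -> theta
  P3: eps <- mu -> theta
Condition 1 (no descendant of eps in the set): holds — descendants of eps are {gamma, theta}; none are in {kappa, mu}.
Condition 2 (every backdoor path blocked by {kappa, mu}):
  P1: blocked at collider gamma (neither it nor any descendant is in the conditioning set).
  P2: blocked at collider gamma (neither it nor any descendant is in the conditioning set).
  P3: blocked at fork node mu ∈ conditioning set.
{kappa, mu} satisfies the backdoor criterion.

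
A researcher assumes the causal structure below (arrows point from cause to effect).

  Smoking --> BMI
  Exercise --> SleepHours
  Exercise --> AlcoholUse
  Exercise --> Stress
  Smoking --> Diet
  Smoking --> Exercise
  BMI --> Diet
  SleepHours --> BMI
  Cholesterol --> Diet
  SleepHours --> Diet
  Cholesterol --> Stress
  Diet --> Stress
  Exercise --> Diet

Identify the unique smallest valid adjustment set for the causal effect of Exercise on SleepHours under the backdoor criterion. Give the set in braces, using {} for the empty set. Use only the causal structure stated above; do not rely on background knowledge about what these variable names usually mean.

Variables eligible for adjustment (non-descendants of Exercise, excluding Exercise and SleepHours): {Cholesterol, Smoking}.
Backdoor paths from Exercise to SleepHours:
  P1: Exercise <- Smoking -> BMI <- SleepHours
  P2: Exercise <- Smoking -> BMI -> Diet <- SleepHours
  P3: Exercise <- Smoking -> Diet <- SleepHours
  P4: Exercise <- Smoking -> Diet <- BMI <- SleepHours
Each backdoor path contains an unconditioned collider, so every path is already blocked with the empty conditioning set:
  P1: blocked at collider BMI (neither it nor any descendant is in the conditioning set).
  P2: blocked at collider Diet (neither it nor any descendant is in the conditioning set).
  P3: blocked at collider Diet (neither it nor any descendant is in the conditioning set).
  P4: blocked at collider Diet (neither it nor any descendant is in the conditioning set).
The empty set is therefore the unique smallest valid set.

{}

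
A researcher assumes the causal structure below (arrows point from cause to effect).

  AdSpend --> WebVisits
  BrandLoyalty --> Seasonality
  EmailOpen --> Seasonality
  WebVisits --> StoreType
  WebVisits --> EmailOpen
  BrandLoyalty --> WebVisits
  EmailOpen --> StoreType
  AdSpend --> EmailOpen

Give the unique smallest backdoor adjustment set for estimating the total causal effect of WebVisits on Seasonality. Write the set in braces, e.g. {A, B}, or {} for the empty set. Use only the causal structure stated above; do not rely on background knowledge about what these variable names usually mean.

{AdSpend, BrandLoyalty}

Variables eligible for adjustment (non-descendants of WebVisits, excluding WebVisits and Seasonality): {AdSpend, BrandLoyalty}.
Backdoor paths from WebVisits to Seasonality:
  P1: WebVisits <- BrandLoyalty -> Seasonality
  P2: WebVisits <- AdSpend -> EmailOpen -> Seasonality
The empty set is not sufficient: P1 (WebVisits <- BrandLoyalty -> Seasonality) has no collider blocking it and no conditioned non-collider, so it is open.
Try {AdSpend, BrandLoyalty}:
  P1: blocked at fork node BrandLoyalty ∈ conditioning set.
  P2: blocked at fork node AdSpend ∈ conditioning set.
{AdSpend, BrandLoyalty} contains no descendant of WebVisits and blocks every backdoor path.
Every element of {AdSpend, BrandLoyalty} is needed (dropping AdSpend leaves P2 open; dropping BrandLoyalty leaves P1 open), so no proper subset is valid.
Among all size-2 subsets of the eligible variables, only {AdSpend, BrandLoyalty} blocks every backdoor path, so it is the unique smallest valid adjustment set.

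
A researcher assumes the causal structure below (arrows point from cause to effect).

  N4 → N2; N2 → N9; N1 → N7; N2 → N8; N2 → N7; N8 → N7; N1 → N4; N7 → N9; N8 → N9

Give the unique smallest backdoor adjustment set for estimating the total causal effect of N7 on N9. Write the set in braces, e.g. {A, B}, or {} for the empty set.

Variables eligible for adjustment (non-descendants of N7, excluding N7 and N9): {N1, N2, N4, N8}.
Backdoor paths from N7 to N9:
  P1: N7 <- N1 -> N4 -> N2 -> N8 -> N9
  P2: N7 <- N1 -> N4 -> N2 -> N9
  P3: N7 <- N2 -> N8 -> N9
  P4: N7 <- N2 -> N9
  P5: N7 <- N8 <- N2 -> N9
  P6: N7 <- N8 -> N9
The empty set is not sufficient: P1 (N7 <- N1 -> N4 -> N2 -> N8 -> N9) has no collider blocking it and no conditioned non-collider, so it is open.
Try {N2, N8}:
  P1: blocked at chain node N2 ∈ conditioning set.
  P2: blocked at chain node N2 ∈ conditioning set.
  P3: blocked at fork node N2 ∈ conditioning set.
  P4: blocked at fork node N2 ∈ conditioning set.
  P5: blocked at chain node N8 ∈ conditioning set.
  P6: blocked at fork node N8 ∈ conditioning set.
{N2, N8} contains no descendant of N7 and blocks every backdoor path.
Every element of {N2, N8} is needed (dropping N2 leaves P2 open; dropping N8 leaves P6 open), so no proper subset is valid.
Among all size-2 subsets of the eligible variables, only {N2, N8} blocks every backdoor path, so it is the unique smallest valid adjustment set.

{N2, N8}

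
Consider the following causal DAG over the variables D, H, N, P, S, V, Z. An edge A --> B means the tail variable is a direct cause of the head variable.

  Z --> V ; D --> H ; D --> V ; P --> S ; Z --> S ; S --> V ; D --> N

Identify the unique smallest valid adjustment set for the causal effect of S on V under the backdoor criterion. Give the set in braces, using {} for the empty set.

{Z}

Variables eligible for adjustment (non-descendants of S, excluding S and V): {D, H, N, P, Z}.
Backdoor paths from S to V:
  P1: S <- Z -> V
The empty set is not sufficient: P1 (S <- Z -> V) has no collider blocking it and no conditioned non-collider, so it is open.
Try {Z}:
  P1: blocked at fork node Z ∈ conditioning set.
{Z} contains no descendant of S and blocks every backdoor path.
No other singleton works — e.g. {D} leaves P1 open — so {Z} is the unique smallest valid adjustment set.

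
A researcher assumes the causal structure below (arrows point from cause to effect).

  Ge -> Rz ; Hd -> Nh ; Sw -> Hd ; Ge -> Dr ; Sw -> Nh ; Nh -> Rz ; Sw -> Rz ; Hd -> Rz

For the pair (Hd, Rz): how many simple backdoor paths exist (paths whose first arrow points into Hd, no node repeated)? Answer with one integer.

A backdoor path from Hd to Rz is any simple undirected path whose first edge points into Hd (i.e. leaves Hd via a parent).
Parents of Hd: {Sw}.
Enumerating:
  P1: Hd <- Sw -> Nh -> Rz
  P2: Hd <- Sw -> Rz
That exhausts the simple backdoor paths. Count: 2.

2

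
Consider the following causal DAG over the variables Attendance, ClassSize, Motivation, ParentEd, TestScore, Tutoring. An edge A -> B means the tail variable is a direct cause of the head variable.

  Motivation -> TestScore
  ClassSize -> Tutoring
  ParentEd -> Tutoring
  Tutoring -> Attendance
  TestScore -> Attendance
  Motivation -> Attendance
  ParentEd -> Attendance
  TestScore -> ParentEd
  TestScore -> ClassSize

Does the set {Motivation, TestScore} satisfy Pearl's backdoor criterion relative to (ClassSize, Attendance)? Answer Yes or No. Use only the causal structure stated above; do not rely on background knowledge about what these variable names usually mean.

Backdoor paths from ClassSize to Attendance (paths whose first edge points into ClassSize):
  P1: ClassSize <- TestScore <- Motivation -> Attendance
  P2: ClassSize <- TestScore -> ParentEd -> Tutoring -> Attendance
  P3: ClassSize <- TestScore -> ParentEd -> Attendance
  P4: ClassSize <- TestScore -> Attendance
Condition 1 (no descendant of ClassSize in the set): holds — descendants of ClassSize are {Attendance, Tutoring}; none are in {Motivation, TestScore}.
Condition 2 (every backdoor path blocked by {Motivation, TestScore}):
  P1: blocked at chain node TestScore ∈ conditioning set.
  P2: blocked at fork node TestScore ∈ conditioning set.
  P3: blocked at fork node TestScore ∈ conditioning set.
  P4: blocked at fork node TestScore ∈ conditioning set.
{Motivation, TestScore} satisfies the backdoor criterion.

Yes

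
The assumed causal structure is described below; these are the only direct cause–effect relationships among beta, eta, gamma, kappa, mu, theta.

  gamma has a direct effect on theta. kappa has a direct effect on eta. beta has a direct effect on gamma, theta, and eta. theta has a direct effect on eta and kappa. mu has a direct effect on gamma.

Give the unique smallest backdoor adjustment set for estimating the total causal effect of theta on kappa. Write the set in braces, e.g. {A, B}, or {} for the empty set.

{}

Variables eligible for adjustment (non-descendants of theta, excluding theta and kappa): {beta, gamma, mu}.
Backdoor paths from theta to kappa:
  P1: theta <- beta -> eta <- kappa
  P2: theta <- gamma <- beta -> eta <- kappa
Each backdoor path contains an unconditioned collider, so every path is already blocked with the empty conditioning set:
  P1: blocked at collider eta (neither it nor any descendant is in the conditioning set).
  P2: blocked at collider eta (neither it nor any descendant is in the conditioning set).
The empty set is therefore the unique smallest valid set.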